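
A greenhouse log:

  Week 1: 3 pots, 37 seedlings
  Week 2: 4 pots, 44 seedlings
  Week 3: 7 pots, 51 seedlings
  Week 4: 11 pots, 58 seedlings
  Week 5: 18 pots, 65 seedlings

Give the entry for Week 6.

Pots — each term is the sum of the two before it: 3, 4, 7, 11, 18 → 29.
Seedlings: +7 each step; 37, 44, 51, 58, 65 → 72.
So the next row is 29 pots, 72 seedlings.

29 pots, 72 seedlings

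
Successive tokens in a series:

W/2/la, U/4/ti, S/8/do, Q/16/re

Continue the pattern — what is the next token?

For the letter, letters move back 2 places in the alphabet: W, U, S, Q → O.
Second component: ×2 each step, so 2, 4, 8, 16 → 32.
For the note, runs through the solfège scale do→ti: la, ti, do, re → mi.
Putting it together: O/32/mi.

O/32/mi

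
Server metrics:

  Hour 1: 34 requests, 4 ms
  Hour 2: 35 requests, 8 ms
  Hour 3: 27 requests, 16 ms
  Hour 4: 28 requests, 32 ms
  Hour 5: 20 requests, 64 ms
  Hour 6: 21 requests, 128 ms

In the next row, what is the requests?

Requests: alternating steps +1, −8, +1, −8, …; 34, 35, 27, 28, 20, 21 → 13.

13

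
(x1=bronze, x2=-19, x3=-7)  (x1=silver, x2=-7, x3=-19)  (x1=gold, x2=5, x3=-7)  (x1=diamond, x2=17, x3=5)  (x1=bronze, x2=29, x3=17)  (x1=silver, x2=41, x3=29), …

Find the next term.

X1: repeats bronze → silver → gold → diamond; bronze, silver, gold, diamond, bronze, silver → gold.
X2: +12 each step; -19, -7, 5, 17, 29, 41 → 53.
X3 — always the previous value of the x2: -7, -19, -7, 5, 17, 29 → 41.
So the next term is (x1=gold, x2=53, x3=41).

(x1=gold, x2=53, x3=41)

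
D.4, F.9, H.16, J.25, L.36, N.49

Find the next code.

Letter: D, F, H, J, L, N → P (letters move forward 2 places in the alphabet).
Second component goes 4, 9, 16, 25, 36, 49 → 64 (perfect squares: 2², 3², 4², …).
Combining the parts gives P.64.

P.64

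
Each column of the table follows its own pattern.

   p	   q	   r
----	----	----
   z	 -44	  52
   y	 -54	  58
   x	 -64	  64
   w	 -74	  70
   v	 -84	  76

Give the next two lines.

u  -94  82; t  -104  88

Column p: z, y, x, w, v → u → t (letters move back 1 place in the alphabet).
Column q: -44, -54, -64, -74, -84 → -94 → -104 (−10 each step).
Column r: +6 each step, so 52, 58, 64, 70, 76 → 82 → 88.
So the next two lines are u  -94  82 and t  -104  88.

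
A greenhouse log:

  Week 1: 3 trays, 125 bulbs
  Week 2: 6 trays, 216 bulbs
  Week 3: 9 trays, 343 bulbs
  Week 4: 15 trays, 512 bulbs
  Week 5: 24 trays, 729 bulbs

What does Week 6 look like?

39 trays, 1000 bulbs

Trays goes 3, 6, 9, 15, 24 → 39 (each term is the sum of the two before it).
Bulbs: perfect cubes: 5³, 6³, 7³, …; 125, 216, 343, 512, 729 → 1000.
Putting it together: 39 trays, 1000 bulbs.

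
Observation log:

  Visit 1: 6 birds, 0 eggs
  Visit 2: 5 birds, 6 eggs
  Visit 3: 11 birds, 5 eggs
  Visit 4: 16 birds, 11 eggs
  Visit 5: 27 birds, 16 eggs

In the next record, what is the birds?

43

Birds: each term is the sum of the two before it, so 6, 5, 11, 16, 27 → 43.
Eggs — always the previous value of the birds: 0, 6, 5, 11, 16 → 27.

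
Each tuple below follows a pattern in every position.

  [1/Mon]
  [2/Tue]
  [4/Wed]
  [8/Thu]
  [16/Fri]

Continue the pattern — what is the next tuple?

[32/Sat]

First component: ×2 each step; 1, 2, 4, 8, 16 → 32.
Day — runs through the weekdays Mon→Sun: Mon, Tue, Wed, Thu, Fri → Sat.
Putting it together: [32/Sat].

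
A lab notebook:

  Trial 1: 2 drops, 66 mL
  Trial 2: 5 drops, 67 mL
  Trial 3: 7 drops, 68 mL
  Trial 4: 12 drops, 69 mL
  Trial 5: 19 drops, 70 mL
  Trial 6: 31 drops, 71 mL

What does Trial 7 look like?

50 drops, 72 mL

Drops: each term is the sum of the two before it; 2, 5, 7, 12, 19, 31 → 50.
ML: +1 each step, so 66, 67, 68, 69, 70, 71 → 72.
So the next record is 50 drops, 72 mL.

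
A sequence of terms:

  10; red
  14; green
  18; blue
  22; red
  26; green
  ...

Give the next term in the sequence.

30; blue

First value: +4 each step, so 10, 14, 18, 22, 26 → 30.
For the colour, repeats red → green → blue: red, green, blue, red, green → blue.
Combining the parts gives 30; blue.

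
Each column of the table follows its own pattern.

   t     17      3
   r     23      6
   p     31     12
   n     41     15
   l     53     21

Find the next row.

j  67  24

For the letter, letters move back 2 places in the alphabet: t, r, p, n, l → j.
Second component: differences are 6, 8, 10, … (increasing by 2 each time), so 17, 23, 31, 41, 53 → 67.
Third component: alternating steps +3, +6, +3, +6, …, so 3, 6, 12, 15, 21 → 24.
Putting it together: j  67  24.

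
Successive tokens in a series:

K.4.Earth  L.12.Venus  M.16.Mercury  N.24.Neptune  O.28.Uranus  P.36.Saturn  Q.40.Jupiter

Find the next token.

Letter: letters move forward 1 place in the alphabet, so K, L, M, N, O, P, Q → R.
For the second component, alternating steps +8, +4, +8, +4, …: 4, 12, 16, 24, 28, 36, 40 → 48.
Planet: runs backward through the planets Mercury→Neptune, so Earth, Venus, Mercury, Neptune, Uranus, Saturn, Jupiter → Mars.
So the next token is R.48.Mars.

R.48.Mars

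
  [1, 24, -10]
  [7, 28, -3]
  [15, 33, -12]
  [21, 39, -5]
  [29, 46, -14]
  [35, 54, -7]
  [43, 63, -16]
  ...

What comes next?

For the first component, alternating steps +6, +8, +6, +8, …: 1, 7, 15, 21, 29, 35, 43 → 49.
For the second component, differences are 4, 5, 6, … (increasing by 1 each time): 24, 28, 33, 39, 46, 54, 63 → 73.
Third component: alternating steps +7, −9, +7, −9, …; -10, -3, -12, -5, -14, -7, -16 → -9.
So the next term is [49, 73, -9].

[49, 73, -9]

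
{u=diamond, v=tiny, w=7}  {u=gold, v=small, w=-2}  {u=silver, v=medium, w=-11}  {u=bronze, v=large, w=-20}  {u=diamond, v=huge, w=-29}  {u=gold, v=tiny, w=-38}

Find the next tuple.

{u=silver, v=small, w=-47}

U: repeats diamond → gold → silver → bronze; diamond, gold, silver, bronze, diamond, gold → silver.
V: repeats tiny → small → medium → large → huge; tiny, small, medium, large, huge, tiny → small.
W goes 7, -2, -11, -20, -29, -38 → -47 (−9 each step).
So the next tuple is {u=silver, v=small, w=-47}.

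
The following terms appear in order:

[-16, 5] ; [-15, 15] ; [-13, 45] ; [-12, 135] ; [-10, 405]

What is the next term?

First slot goes -16, -15, -13, -12, -10 → -9 (alternating steps +1, +2, +1, +2, …).
Second slot — ×3 each step: 5, 15, 45, 135, 405 → 1215.
So the next term is [-9, 1215].

[-9, 1215]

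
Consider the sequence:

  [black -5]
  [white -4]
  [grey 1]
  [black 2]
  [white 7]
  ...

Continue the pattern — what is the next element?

For the shade, repeats black → white → grey: black, white, grey, black, white → grey.
Second component: alternating steps +1, +5, +1, +5, …; -5, -4, 1, 2, 7 → 8.
Combining the parts gives [grey 8].

[grey 8]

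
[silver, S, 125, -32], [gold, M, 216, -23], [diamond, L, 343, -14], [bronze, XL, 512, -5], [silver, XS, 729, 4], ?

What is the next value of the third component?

1000

Rank: silver, gold, diamond, bronze, silver → gold (repeats silver → gold → diamond → bronze).
For the size, runs through clothing sizes XS→XL: S, M, L, XL, XS → S.
Third component — perfect cubes: 5³, 6³, 7³, …: 125, 216, 343, 512, 729 → 1000.
Fourth component: -32, -23, -14, -5, 4 → 13 (+9 each step).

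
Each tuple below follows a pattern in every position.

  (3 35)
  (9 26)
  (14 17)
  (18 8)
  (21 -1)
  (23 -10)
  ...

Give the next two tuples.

(24 -19), (24 -28)

First part: 3, 9, 14, 18, 21, 23 → 24 → 24 (differences are 6, 5, 4, … (decreasing by 1 each time)).
Second part: −9 each step, so 35, 26, 17, 8, -1, -10 → -19 → -28.
So the next two tuples are (24 -19) and (24 -28).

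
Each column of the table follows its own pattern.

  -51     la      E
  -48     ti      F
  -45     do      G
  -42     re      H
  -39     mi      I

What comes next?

-36  fa  J

First component: +3 each step; -51, -48, -45, -42, -39 → -36.
For the note, runs through the solfège scale do→ti: la, ti, do, re, mi → fa.
Letter — letters move forward 1 place in the alphabet: E, F, G, H, I → J.
So the next line is -36  fa  J.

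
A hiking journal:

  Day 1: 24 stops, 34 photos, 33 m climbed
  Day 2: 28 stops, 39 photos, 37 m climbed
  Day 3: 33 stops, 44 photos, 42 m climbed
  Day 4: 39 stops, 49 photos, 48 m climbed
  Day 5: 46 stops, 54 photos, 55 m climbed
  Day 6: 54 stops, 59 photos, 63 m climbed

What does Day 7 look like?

63 stops, 64 photos, 72 m climbed

Stops — differences are 4, 5, 6, … (increasing by 1 each time): 24, 28, 33, 39, 46, 54 → 63.
Photos goes 34, 39, 44, 49, 54, 59 → 64 (+5 each step).
M climbed: always 9 more than the stops, so 33, 37, 42, 48, 55, 63 → 72.
Putting it together: 63 stops, 64 photos, 72 m climbed.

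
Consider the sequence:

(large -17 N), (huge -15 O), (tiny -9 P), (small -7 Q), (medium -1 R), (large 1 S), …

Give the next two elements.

(huge 7 T), (tiny 9 U)

Size: large, huge, tiny, small, medium, large → huge → tiny (repeats large → huge → tiny → small → medium).
Second slot: alternating steps +2, +6, +2, +6, …; -17, -15, -9, -7, -1, 1 → 7 → 9.
Letter: N, O, P, Q, R, S → T → U (letters move forward 1 place in the alphabet).
So the next two elements are (huge 7 T) and (tiny 9 U).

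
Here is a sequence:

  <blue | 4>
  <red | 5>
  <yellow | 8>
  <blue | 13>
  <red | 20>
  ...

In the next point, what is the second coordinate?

29

Second coordinate: 4, 5, 8, 13, 20 → 29 (differences are 1, 3, 5, … (increasing by 2 each time)).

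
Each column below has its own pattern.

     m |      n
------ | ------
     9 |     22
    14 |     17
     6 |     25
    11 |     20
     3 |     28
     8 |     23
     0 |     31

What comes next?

5  26

Column m: 9, 14, 6, 11, 3, 8, 0 → 5 (alternating steps +5, −8, +5, −8, …).
For the column n, together with the column m always sums to 31: 22, 17, 25, 20, 28, 23, 31 → 26.
So the next row is 5  26.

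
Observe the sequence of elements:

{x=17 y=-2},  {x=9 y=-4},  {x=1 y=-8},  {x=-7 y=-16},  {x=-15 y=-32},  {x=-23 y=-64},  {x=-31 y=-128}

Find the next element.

{x=-39 y=-256}

X: −8 each step; 17, 9, 1, -7, -15, -23, -31 → -39.
Y: -2, -4, -8, -16, -32, -64, -128 → -256 (×2 each step).
Combining the parts gives {x=-39 y=-256}.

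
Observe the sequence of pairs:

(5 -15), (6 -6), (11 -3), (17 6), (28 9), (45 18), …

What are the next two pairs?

First entry: 5, 6, 11, 17, 28, 45 → 73 → 118 (each term is the sum of the two before it).
Second entry — alternating steps +9, +3, +9, +3, …: -15, -6, -3, 6, 9, 18 → 21 → 30.
Putting the parts together: (73 21) and then (118 30).

(73 21), (118 30)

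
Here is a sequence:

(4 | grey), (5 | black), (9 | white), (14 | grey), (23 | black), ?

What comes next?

(37 | white)

First component: 4, 5, 9, 14, 23 → 37 (each term is the sum of the two before it).
Shade — repeats grey → black → white: grey, black, white, grey, black → white.
Combining the parts gives (37 | white).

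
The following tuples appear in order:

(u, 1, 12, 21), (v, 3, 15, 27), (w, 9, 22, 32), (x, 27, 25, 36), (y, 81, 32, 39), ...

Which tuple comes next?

Letter goes u, v, w, x, y → z (letters move forward 1 place in the alphabet).
Second entry goes 1, 3, 9, 27, 81 → 243 (×3 each step).
Third entry — alternating steps +3, +7, +3, +7, …: 12, 15, 22, 25, 32 → 35.
Fourth entry — differences are 6, 5, 4, … (decreasing by 1 each time): 21, 27, 32, 36, 39 → 41.
Putting it together: (z, 243, 35, 41).

(z, 243, 35, 41)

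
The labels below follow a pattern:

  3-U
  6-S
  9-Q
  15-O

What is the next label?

24-M

First component: 3, 6, 9, 15 → 24 (each term is the sum of the two before it).
Letter goes U, S, Q, O → M (letters move back 2 places in the alphabet).
Combining the parts gives 24-M.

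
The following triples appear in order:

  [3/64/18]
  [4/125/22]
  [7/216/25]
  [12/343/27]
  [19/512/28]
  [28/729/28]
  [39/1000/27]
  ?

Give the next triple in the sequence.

First entry — differences are 1, 3, 5, … (increasing by 2 each time): 3, 4, 7, 12, 19, 28, 39 → 52.
Second entry: perfect cubes: 4³, 5³, 6³, …; 64, 125, 216, 343, 512, 729, 1000 → 1331.
Third entry: differences are 4, 3, 2, … (decreasing by 1 each time), so 18, 22, 25, 27, 28, 28, 27 → 25.
Combining the parts gives [52/1331/25].

[52/1331/25]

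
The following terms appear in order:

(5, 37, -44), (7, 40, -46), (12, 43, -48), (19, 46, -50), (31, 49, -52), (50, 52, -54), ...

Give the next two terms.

(81, 55, -56), (131, 58, -58)

First slot: each term is the sum of the two before it; 5, 7, 12, 19, 31, 50 → 81 → 131.
Second slot — +3 each step: 37, 40, 43, 46, 49, 52 → 55 → 58.
Third slot: −2 each step, so -44, -46, -48, -50, -52, -54 → -56 → -58.
So the next two terms are (81, 55, -56) and (131, 58, -58).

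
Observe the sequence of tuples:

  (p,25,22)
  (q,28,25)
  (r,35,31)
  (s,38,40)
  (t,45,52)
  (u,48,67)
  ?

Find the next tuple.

(v,55,85)

Letter: letters move forward 1 place in the alphabet; p, q, r, s, t, u → v.
Second component goes 25, 28, 35, 38, 45, 48 → 55 (alternating steps +3, +7, +3, +7, …).
For the third component, differences are 3, 6, 9, … (increasing by 3 each time): 22, 25, 31, 40, 52, 67 → 85.
So the next tuple is (v,55,85).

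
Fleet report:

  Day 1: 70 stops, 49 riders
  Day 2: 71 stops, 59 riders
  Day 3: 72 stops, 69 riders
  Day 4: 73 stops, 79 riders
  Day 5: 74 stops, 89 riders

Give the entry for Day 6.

75 stops, 99 riders

Stops: 70, 71, 72, 73, 74 → 75 (+1 each step).
Riders: +10 each step; 49, 59, 69, 79, 89 → 99.
Putting it together: 75 stops, 99 riders.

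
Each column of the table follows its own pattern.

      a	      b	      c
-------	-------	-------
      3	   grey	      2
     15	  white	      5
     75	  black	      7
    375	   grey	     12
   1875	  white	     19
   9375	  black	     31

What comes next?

Column a — ×5 each step: 3, 15, 75, 375, 1875, 9375 → 46875.
Column b — repeats grey → white → black: grey, white, black, grey, white, black → grey.
For the column c, each term is the sum of the two before it: 2, 5, 7, 12, 19, 31 → 50.
Putting it together: 46875  grey  50.

46875  grey  50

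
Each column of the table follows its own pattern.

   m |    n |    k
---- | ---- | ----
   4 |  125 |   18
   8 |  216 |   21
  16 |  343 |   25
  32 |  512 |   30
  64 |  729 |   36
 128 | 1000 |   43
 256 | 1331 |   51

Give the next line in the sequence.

512  1728  60

Column m goes 4, 8, 16, 32, 64, 128, 256 → 512 (×2 each step).
Column n — perfect cubes: 5³, 6³, 7³, …: 125, 216, 343, 512, 729, 1000, 1331 → 1728.
Column k goes 18, 21, 25, 30, 36, 43, 51 → 60 (differences are 3, 4, 5, … (increasing by 1 each time)).
So the next line is 512  1728  60.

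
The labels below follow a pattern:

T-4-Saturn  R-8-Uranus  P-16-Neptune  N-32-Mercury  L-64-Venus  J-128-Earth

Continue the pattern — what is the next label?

Letter goes T, R, P, N, L, J → H (letters move back 2 places in the alphabet).
Second component: ×2 each step; 4, 8, 16, 32, 64, 128 → 256.
Planet: runs through the planets Mercury→Neptune; Saturn, Uranus, Neptune, Mercury, Venus, Earth → Mars.
Combining the parts gives H-256-Mars.

H-256-Mars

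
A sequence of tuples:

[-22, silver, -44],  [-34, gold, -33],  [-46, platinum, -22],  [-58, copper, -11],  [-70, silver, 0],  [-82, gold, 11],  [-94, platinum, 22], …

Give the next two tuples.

[-106, copper, 33], [-118, silver, 44]

First part: −12 each step; -22, -34, -46, -58, -70, -82, -94 → -106 → -118.
Metal: silver, gold, platinum, copper, silver, gold, platinum → copper → silver (repeats silver → gold → platinum → copper).
Third part: +11 each step; -44, -33, -22, -11, 0, 11, 22 → 33 → 44.
So the next two tuples are [-106, copper, 33] and [-118, silver, 44].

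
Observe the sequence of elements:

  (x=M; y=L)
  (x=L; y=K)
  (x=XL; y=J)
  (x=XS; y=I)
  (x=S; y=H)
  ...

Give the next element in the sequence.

X: M, L, XL, XS, S → M (runs through clothing sizes XS→XL).
Y: letters move back 1 place in the alphabet; L, K, J, I, H → G.
Combining the parts gives (x=M; y=G).

(x=M; y=G)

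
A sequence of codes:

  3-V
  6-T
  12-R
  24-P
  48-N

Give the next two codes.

For the first component, ×2 each step: 3, 6, 12, 24, 48 → 96 → 192.
Letter: letters move back 2 places in the alphabet; V, T, R, P, N → L → J.
Putting the parts together: 96-L and then 192-J.

96-L, 192-J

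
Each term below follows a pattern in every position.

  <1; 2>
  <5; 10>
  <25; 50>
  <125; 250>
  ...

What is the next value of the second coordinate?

First coordinate: 1, 5, 25, 125 → 625 (×5 each step).
Second coordinate — always 2 × the first coordinate: 2, 10, 50, 250 → 1250.

1250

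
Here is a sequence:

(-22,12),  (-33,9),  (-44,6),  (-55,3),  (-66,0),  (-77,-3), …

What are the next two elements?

(-88,-6), (-99,-9)

For the first entry, −11 each step: -22, -33, -44, -55, -66, -77 → -88 → -99.
Second entry: 12, 9, 6, 3, 0, -3 → -6 → -9 (−3 each step).
Putting the parts together: (-88,-6) and then (-99,-9).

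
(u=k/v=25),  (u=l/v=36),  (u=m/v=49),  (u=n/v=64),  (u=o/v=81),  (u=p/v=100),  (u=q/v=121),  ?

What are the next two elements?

(u=r/v=144), (u=s/v=169)

U — letters move forward 1 place in the alphabet: k, l, m, n, o, p, q → r → s.
V: perfect squares: 5², 6², 7², …; 25, 36, 49, 64, 81, 100, 121 → 144 → 169.
Putting the parts together: (u=r/v=144) and then (u=s/v=169).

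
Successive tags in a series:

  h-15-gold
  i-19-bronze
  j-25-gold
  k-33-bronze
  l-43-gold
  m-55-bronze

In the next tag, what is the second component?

69

Second component: differences are 4, 6, 8, … (increasing by 2 each time), so 15, 19, 25, 33, 43, 55 → 69.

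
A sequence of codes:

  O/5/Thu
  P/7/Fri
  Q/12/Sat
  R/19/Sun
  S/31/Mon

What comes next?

T/50/Tue

Letter: O, P, Q, R, S → T (letters move forward 1 place in the alphabet).
For the second component, each term is the sum of the two before it: 5, 7, 12, 19, 31 → 50.
Day — runs through the weekdays Mon→Sun: Thu, Fri, Sat, Sun, Mon → Tue.
So the next code is T/50/Tue.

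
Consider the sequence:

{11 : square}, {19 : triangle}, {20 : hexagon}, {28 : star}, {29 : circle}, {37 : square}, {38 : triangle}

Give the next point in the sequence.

First part goes 11, 19, 20, 28, 29, 37, 38 → 46 (alternating steps +8, +1, +8, +1, …).
Shape — repeats square → triangle → hexagon → star → circle: square, triangle, hexagon, star, circle, square, triangle → hexagon.
Combining the parts gives {46 : hexagon}.

{46 : hexagon}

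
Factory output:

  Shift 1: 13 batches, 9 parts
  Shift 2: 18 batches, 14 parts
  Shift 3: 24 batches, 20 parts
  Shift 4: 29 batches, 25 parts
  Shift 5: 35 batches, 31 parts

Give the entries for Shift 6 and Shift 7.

40 batches, 36 parts; 46 batches, 42 parts

For the batches, alternating steps +5, +6, +5, +6, …: 13, 18, 24, 29, 35 → 40 → 46.
Parts — always 4 less than the batches: 9, 14, 20, 25, 31 → 36 → 42.
Putting the parts together: 40 batches, 36 parts and then 46 batches, 42 parts.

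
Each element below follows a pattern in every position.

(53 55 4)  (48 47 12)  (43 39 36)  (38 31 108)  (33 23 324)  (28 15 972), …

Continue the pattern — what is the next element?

First value: −5 each step, so 53, 48, 43, 38, 33, 28 → 23.
Second value: −8 each step; 55, 47, 39, 31, 23, 15 → 7.
Third value: ×3 each step; 4, 12, 36, 108, 324, 972 → 2916.
Putting it together: (23 7 2916).

(23 7 2916)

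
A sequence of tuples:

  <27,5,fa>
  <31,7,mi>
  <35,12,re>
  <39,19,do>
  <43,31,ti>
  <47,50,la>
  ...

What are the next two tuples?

<51,81,sol>, <55,131,fa>

First part: +4 each step, so 27, 31, 35, 39, 43, 47 → 51 → 55.
Second part: each term is the sum of the two before it; 5, 7, 12, 19, 31, 50 → 81 → 131.
Note — runs backward through the solfège scale do→ti: fa, mi, re, do, ti, la → sol → fa.
So the next two tuples are <51,81,sol> and <55,131,fa>.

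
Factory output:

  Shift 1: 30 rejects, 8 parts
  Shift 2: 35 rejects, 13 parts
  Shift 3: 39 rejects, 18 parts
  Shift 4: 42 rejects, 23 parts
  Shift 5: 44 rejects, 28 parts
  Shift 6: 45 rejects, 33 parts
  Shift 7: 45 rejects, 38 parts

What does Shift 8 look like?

Rejects: 30, 35, 39, 42, 44, 45, 45 → 44 (differences are 5, 4, 3, … (decreasing by 1 each time)).
Parts — +5 each step: 8, 13, 18, 23, 28, 33, 38 → 43.
So the next record is 44 rejects, 43 parts.

44 rejects, 43 parts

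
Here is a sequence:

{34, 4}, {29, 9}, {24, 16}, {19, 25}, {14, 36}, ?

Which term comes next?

First entry — −5 each step: 34, 29, 24, 19, 14 → 9.
Second entry — perfect squares: 2², 3², 4², …: 4, 9, 16, 25, 36 → 49.
So the next term is {9, 49}.

{9, 49}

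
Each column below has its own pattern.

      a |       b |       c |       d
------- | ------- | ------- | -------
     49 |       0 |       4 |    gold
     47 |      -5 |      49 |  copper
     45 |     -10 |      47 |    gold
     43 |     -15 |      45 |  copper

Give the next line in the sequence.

Column a: −2 each step; 49, 47, 45, 43 → 41.
Column b goes 0, -5, -10, -15 → -20 (−5 each step).
For the column c, always the previous value of the column a: 4, 49, 47, 45 → 43.
Column d — alternates gold ↔ copper: gold, copper, gold, copper → gold.
Combining the parts gives 41  -20  43  gold.

41  -20  43  gold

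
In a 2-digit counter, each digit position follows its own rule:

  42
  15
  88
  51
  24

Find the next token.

97

First digit — −3 each step, mod 10: 4, 1, 8, 5, 2 → 9.
Second digit: +3 each step, mod 10, so 2, 5, 8, 1, 4 → 7.
So the next token is 97.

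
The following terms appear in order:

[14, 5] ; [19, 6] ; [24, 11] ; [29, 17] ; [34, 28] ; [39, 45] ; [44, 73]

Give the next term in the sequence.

[49, 118]

First coordinate goes 14, 19, 24, 29, 34, 39, 44 → 49 (+5 each step).
Second coordinate — each term is the sum of the two before it: 5, 6, 11, 17, 28, 45, 73 → 118.
Combining the parts gives [49, 118].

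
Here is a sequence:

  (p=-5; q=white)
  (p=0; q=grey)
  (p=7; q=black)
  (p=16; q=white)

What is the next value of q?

grey

Q — repeats white → grey → black: white, grey, black, white → grey.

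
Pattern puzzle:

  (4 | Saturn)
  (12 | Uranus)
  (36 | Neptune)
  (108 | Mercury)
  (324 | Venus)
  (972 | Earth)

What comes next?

(2916 | Mars)

First value — ×3 each step: 4, 12, 36, 108, 324, 972 → 2916.
Planet goes Saturn, Uranus, Neptune, Mercury, Venus, Earth → Mars (runs through the planets Mercury→Neptune).
Combining the parts gives (2916 | Mars).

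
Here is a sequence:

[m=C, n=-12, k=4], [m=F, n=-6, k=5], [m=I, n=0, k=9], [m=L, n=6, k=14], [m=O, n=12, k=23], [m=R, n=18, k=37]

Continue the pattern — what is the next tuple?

For the m, letters move forward 3 places in the alphabet: C, F, I, L, O, R → U.
N goes -12, -6, 0, 6, 12, 18 → 24 (+6 each step).
K — each term is the sum of the two before it: 4, 5, 9, 14, 23, 37 → 60.
Putting it together: [m=U, n=24, k=60].

[m=U, n=24, k=60]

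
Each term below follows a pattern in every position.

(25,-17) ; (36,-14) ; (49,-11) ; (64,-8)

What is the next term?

(81,-5)

For the first slot, perfect squares: 5², 6², 7², …: 25, 36, 49, 64 → 81.
Second slot goes -17, -14, -11, -8 → -5 (+3 each step).
Combining the parts gives (81,-5).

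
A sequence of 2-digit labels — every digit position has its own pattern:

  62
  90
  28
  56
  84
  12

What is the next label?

For the first digit, +3 each step, mod 10: 6, 9, 2, 5, 8, 1 → 4.
Second digit goes 2, 0, 8, 6, 4, 2 → 0 (−2 each step, mod 10).
Putting it together: 40.

40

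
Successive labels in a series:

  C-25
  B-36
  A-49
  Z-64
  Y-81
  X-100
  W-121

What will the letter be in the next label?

V

Letter: letters move back 1 place in the alphabet, wrapping A→Z; C, B, A, Z, Y, X, W → V.
Second component — perfect squares: 5², 6², 7², …: 25, 36, 49, 64, 81, 100, 121 → 144.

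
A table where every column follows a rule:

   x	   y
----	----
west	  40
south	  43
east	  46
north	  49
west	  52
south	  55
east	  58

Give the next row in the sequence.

north  61

Column x: west, south, east, north, west, south, east → north (repeats west → south → east → north).
Column y: +3 each step, so 40, 43, 46, 49, 52, 55, 58 → 61.
Combining the parts gives north  61.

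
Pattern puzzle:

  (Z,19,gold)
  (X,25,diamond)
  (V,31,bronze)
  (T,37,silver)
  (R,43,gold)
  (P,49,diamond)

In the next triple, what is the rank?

Rank: repeats gold → diamond → bronze → silver; gold, diamond, bronze, silver, gold, diamond → bronze.

bronze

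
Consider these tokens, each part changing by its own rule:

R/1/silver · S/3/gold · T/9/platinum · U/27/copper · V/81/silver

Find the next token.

Letter: letters move forward 1 place in the alphabet; R, S, T, U, V → W.
For the second component, ×3 each step: 1, 3, 9, 27, 81 → 243.
Metal: repeats silver → gold → platinum → copper, so silver, gold, platinum, copper, silver → gold.
So the next token is W/243/gold.

W/243/gold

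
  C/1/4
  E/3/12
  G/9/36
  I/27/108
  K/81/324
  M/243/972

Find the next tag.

O/729/2916

For the letter, letters move forward 2 places in the alphabet: C, E, G, I, K, M → O.
For the second component, ×3 each step: 1, 3, 9, 27, 81, 243 → 729.
Third component: ×3 each step, so 4, 12, 36, 108, 324, 972 → 2916.
So the next tag is O/729/2916.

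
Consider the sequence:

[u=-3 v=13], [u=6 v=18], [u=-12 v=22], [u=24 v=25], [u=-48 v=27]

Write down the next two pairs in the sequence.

U goes -3, 6, -12, 24, -48 → 96 → -192 (×(-2) each step).
V: differences are 5, 4, 3, … (decreasing by 1 each time), so 13, 18, 22, 25, 27 → 28 → 28.
So the next two pairs are [u=96 v=28] and [u=-192 v=28].

[u=96 v=28], [u=-192 v=28]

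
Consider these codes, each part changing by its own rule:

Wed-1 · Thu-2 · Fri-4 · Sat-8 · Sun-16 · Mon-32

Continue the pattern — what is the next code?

Day: runs through the weekdays Mon→Sun; Wed, Thu, Fri, Sat, Sun, Mon → Tue.
Second component: ×2 each step, so 1, 2, 4, 8, 16, 32 → 64.
Putting it together: Tue-64.

Tue-64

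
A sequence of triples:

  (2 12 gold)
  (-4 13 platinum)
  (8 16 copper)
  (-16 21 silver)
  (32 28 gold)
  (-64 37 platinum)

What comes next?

First component: 2, -4, 8, -16, 32, -64 → 128 (×(-2) each step).
Second component: differences are 1, 3, 5, … (increasing by 2 each time), so 12, 13, 16, 21, 28, 37 → 48.
For the metal, repeats gold → platinum → copper → silver: gold, platinum, copper, silver, gold, platinum → copper.
Putting it together: (128 48 copper).

(128 48 copper)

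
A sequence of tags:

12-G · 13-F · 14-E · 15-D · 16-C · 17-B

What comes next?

18-A

First component — +1 each step: 12, 13, 14, 15, 16, 17 → 18.
Letter: letters move back 1 place in the alphabet, so G, F, E, D, C, B → A.
Putting it together: 18-A.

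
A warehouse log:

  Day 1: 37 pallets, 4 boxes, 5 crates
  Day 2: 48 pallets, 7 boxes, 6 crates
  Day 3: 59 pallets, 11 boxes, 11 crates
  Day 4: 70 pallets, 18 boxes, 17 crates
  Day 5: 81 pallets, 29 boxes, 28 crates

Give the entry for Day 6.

Pallets — +11 each step: 37, 48, 59, 70, 81 → 92.
Boxes — each term is the sum of the two before it: 4, 7, 11, 18, 29 → 47.
Crates: 5, 6, 11, 17, 28 → 45 (each term is the sum of the two before it).
Putting it together: 92 pallets, 47 boxes, 45 crates.

92 pallets, 47 boxes, 45 crates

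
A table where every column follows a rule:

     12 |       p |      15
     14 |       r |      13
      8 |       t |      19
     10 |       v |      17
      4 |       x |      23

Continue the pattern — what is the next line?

For the first component, alternating steps +2, −6, +2, −6, …: 12, 14, 8, 10, 4 → 6.
Letter goes p, r, t, v, x → z (letters move forward 2 places in the alphabet).
Third component: together with the first component always sums to 27; 15, 13, 19, 17, 23 → 21.
Combining the parts gives 6  z  21.

6  z  21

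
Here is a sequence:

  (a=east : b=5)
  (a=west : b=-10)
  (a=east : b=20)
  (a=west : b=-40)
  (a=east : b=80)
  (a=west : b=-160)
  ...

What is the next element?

A goes east, west, east, west, east, west → east (alternates east ↔ west).
B: ×(-2) each step; 5, -10, 20, -40, 80, -160 → 320.
So the next element is (a=east : b=320).

(a=east : b=320)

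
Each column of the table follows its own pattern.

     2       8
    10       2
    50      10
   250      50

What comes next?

1250  250

First component goes 2, 10, 50, 250 → 1250 (×5 each step).
Second component: always the previous value of the first component; 8, 2, 10, 50 → 250.
Putting it together: 1250  250.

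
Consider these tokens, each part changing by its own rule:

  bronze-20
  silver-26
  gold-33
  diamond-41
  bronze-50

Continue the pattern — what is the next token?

silver-60

Rank goes bronze, silver, gold, diamond, bronze → silver (repeats bronze → silver → gold → diamond).
Second component: differences are 6, 7, 8, … (increasing by 1 each time), so 20, 26, 33, 41, 50 → 60.
So the next token is silver-60.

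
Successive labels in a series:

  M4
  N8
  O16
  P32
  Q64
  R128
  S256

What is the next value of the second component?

512

For the second component, ×2 each step: 4, 8, 16, 32, 64, 128, 256 → 512.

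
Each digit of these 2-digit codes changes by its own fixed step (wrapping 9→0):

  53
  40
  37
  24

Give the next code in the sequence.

First digit goes 5, 4, 3, 2 → 1 (−1 each step, mod 10).
Second digit goes 3, 0, 7, 4 → 1 (−3 each step, mod 10).
Combining the parts gives 11.

11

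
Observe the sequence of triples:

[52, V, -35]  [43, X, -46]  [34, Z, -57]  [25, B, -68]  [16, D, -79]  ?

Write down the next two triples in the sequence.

[7, F, -90], [-2, H, -101]

First component: −9 each step, so 52, 43, 34, 25, 16 → 7 → -2.
Letter — letters move forward 2 places in the alphabet, wrapping Z→A: V, X, Z, B, D → F → H.
For the third component, −11 each step: -35, -46, -57, -68, -79 → -90 → -101.
Putting the parts together: [7, F, -90] and then [-2, H, -101].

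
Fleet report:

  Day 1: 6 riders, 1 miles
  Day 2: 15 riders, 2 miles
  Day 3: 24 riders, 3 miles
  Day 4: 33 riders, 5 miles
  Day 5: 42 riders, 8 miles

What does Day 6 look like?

51 riders, 13 miles

Riders: +9 each step, so 6, 15, 24, 33, 42 → 51.
Miles: 1, 2, 3, 5, 8 → 13 (each term is the sum of the two before it).
So the next record is 51 riders, 13 miles.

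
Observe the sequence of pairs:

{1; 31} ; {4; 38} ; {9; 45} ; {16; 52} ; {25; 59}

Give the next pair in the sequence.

{36; 66}

First slot: perfect squares: 1², 2², 3², …; 1, 4, 9, 16, 25 → 36.
For the second slot, +7 each step: 31, 38, 45, 52, 59 → 66.
So the next pair is {36; 66}.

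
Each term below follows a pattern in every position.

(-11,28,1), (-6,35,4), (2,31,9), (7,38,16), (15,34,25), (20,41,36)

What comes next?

First slot: alternating steps +5, +8, +5, +8, …; -11, -6, 2, 7, 15, 20 → 28.
Second slot goes 28, 35, 31, 38, 34, 41 → 37 (alternating steps +7, −4, +7, −4, …).
Third slot goes 1, 4, 9, 16, 25, 36 → 49 (perfect squares: 1², 2², 3², …).
So the next term is (28,37,49).

(28,37,49)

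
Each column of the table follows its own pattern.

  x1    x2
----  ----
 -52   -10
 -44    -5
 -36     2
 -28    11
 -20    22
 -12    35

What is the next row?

For the column x1, +8 each step: -52, -44, -36, -28, -20, -12 → -4.
Column x2 — differences are 5, 7, 9, … (increasing by 2 each time): -10, -5, 2, 11, 22, 35 → 50.
So the next row is -4  50.

-4  50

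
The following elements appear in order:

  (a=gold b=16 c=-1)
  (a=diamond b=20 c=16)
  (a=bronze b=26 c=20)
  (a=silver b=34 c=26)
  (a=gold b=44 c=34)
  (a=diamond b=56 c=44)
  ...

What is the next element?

A — repeats gold → diamond → bronze → silver: gold, diamond, bronze, silver, gold, diamond → bronze.
B — differences are 4, 6, 8, … (increasing by 2 each time): 16, 20, 26, 34, 44, 56 → 70.
For the c, always the previous value of the b: -1, 16, 20, 26, 34, 44 → 56.
Combining the parts gives (a=bronze b=70 c=56).

(a=bronze b=70 c=56)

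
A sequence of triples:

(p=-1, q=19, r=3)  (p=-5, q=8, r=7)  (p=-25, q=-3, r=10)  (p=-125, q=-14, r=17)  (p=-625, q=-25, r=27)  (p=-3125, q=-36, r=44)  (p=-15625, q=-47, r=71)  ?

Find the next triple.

For the p, ×5 each step: -1, -5, -25, -125, -625, -3125, -15625 → -78125.
Q: −11 each step, so 19, 8, -3, -14, -25, -36, -47 → -58.
For the r, each term is the sum of the two before it: 3, 7, 10, 17, 27, 44, 71 → 115.
Combining the parts gives (p=-78125, q=-58, r=115).

(p=-78125, q=-58, r=115)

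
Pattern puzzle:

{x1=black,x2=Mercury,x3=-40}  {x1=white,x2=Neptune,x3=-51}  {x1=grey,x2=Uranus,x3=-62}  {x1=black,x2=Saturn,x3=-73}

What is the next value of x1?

X1: repeats black → white → grey, so black, white, grey, black → white.
X2: Mercury, Neptune, Uranus, Saturn → Jupiter (runs backward through the planets Mercury→Neptune).
X3 — −11 each step: -40, -51, -62, -73 → -84.

white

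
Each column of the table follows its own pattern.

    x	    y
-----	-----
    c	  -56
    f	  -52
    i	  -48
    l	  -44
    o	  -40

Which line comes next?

r  -36

For the column x, letters move forward 3 places in the alphabet: c, f, i, l, o → r.
Column y: +4 each step, so -56, -52, -48, -44, -40 → -36.
So the next line is r  -36.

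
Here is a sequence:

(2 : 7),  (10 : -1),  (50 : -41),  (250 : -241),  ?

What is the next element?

(1250 : -1241)

First slot: 2, 10, 50, 250 → 1250 (×5 each step).
Second slot: together with the first slot always sums to 9; 7, -1, -41, -241 → -1241.
So the next element is (1250 : -1241).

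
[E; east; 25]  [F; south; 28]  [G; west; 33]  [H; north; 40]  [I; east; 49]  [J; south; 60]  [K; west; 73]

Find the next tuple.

[L; north; 88]

Letter: letters move forward 1 place in the alphabet; E, F, G, H, I, J, K → L.
For the direction, repeats east → south → west → north: east, south, west, north, east, south, west → north.
Third value: differences are 3, 5, 7, … (increasing by 2 each time), so 25, 28, 33, 40, 49, 60, 73 → 88.
Combining the parts gives [L; north; 88].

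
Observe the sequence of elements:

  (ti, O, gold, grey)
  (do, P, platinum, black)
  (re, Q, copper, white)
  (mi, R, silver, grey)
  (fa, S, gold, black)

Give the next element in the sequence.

(sol, T, platinum, white)

Note — runs through the solfège scale do→ti: ti, do, re, mi, fa → sol.
Letter: letters move forward 1 place in the alphabet; O, P, Q, R, S → T.
For the metal, repeats gold → platinum → copper → silver: gold, platinum, copper, silver, gold → platinum.
For the shade, repeats grey → black → white: grey, black, white, grey, black → white.
So the next element is (sol, T, platinum, white).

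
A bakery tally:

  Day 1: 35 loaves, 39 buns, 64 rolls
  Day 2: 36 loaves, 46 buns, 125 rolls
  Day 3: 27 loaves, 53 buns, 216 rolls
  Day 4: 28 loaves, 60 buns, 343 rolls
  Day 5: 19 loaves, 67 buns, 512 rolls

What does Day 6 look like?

20 loaves, 74 buns, 729 rolls

Loaves goes 35, 36, 27, 28, 19 → 20 (alternating steps +1, −9, +1, −9, …).
Buns: 39, 46, 53, 60, 67 → 74 (+7 each step).
Rolls: perfect cubes: 4³, 5³, 6³, …; 64, 125, 216, 343, 512 → 729.
Combining the parts gives 20 loaves, 74 buns, 729 rolls.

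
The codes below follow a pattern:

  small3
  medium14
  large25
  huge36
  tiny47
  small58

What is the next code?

Size — repeats small → medium → large → huge → tiny: small, medium, large, huge, tiny, small → medium.
Second component goes 3, 14, 25, 36, 47, 58 → 69 (+11 each step).
So the next code is medium69.

medium69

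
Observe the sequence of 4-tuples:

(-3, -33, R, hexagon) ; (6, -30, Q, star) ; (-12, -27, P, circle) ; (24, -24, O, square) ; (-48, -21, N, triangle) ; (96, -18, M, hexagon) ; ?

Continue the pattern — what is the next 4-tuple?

For the first value, ×(-2) each step: -3, 6, -12, 24, -48, 96 → -192.
Second value: +3 each step, so -33, -30, -27, -24, -21, -18 → -15.
Letter goes R, Q, P, O, N, M → L (letters move back 1 place in the alphabet).
Shape — repeats hexagon → star → circle → square → triangle: hexagon, star, circle, square, triangle, hexagon → star.
Putting it together: (-192, -15, L, star).

(-192, -15, L, star)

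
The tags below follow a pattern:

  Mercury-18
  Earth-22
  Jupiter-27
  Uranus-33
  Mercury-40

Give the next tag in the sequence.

Earth-48

Planet goes Mercury, Earth, Jupiter, Uranus, Mercury → Earth (repeats Mercury → Earth → Jupiter → Uranus).
For the second component, differences are 4, 5, 6, … (increasing by 1 each time): 18, 22, 27, 33, 40 → 48.
Combining the parts gives Earth-48.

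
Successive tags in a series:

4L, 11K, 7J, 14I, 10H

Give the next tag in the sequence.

First component goes 4, 11, 7, 14, 10 → 17 (alternating steps +7, −4, +7, −4, …).
Letter goes L, K, J, I, H → G (letters move back 1 place in the alphabet).
Combining the parts gives 17G.

17G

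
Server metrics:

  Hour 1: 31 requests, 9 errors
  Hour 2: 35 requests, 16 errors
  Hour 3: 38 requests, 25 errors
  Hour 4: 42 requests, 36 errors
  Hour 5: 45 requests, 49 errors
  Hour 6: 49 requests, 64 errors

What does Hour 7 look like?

Requests: alternating steps +4, +3, +4, +3, …, so 31, 35, 38, 42, 45, 49 → 52.
Errors: perfect squares: 3², 4², 5², …, so 9, 16, 25, 36, 49, 64 → 81.
Putting it together: 52 requests, 81 errors.

52 requests, 81 errors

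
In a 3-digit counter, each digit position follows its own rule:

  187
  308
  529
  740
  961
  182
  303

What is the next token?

524

First digit — +2 each step, mod 10: 1, 3, 5, 7, 9, 1, 3 → 5.
For the second digit, +2 each step, mod 10: 8, 0, 2, 4, 6, 8, 0 → 2.
Third digit goes 7, 8, 9, 0, 1, 2, 3 → 4 (+1 each step, mod 10).
Combining the parts gives 524.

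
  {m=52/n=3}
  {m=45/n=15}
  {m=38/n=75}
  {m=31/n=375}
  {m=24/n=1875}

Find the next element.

{m=17/n=9375}

M: −7 each step; 52, 45, 38, 31, 24 → 17.
N goes 3, 15, 75, 375, 1875 → 9375 (×5 each step).
So the next element is {m=17/n=9375}.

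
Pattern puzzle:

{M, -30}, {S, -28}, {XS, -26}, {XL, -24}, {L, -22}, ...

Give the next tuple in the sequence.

Size — runs backward through clothing sizes XS→XL: M, S, XS, XL, L → M.
For the second component, +2 each step: -30, -28, -26, -24, -22 → -20.
Combining the parts gives {M, -20}.

{M, -20}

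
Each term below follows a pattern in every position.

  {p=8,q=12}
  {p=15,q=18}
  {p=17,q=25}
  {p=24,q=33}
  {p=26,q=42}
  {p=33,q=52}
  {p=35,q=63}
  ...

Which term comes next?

{p=42,q=75}

For the p, alternating steps +7, +2, +7, +2, …: 8, 15, 17, 24, 26, 33, 35 → 42.
Q: differences are 6, 7, 8, … (increasing by 1 each time), so 12, 18, 25, 33, 42, 52, 63 → 75.
Combining the parts gives {p=42,q=75}.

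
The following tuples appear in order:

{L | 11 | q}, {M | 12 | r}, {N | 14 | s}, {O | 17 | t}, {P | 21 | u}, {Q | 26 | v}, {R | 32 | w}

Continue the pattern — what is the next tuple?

First letter: letters move forward 1 place in the alphabet, so L, M, N, O, P, Q, R → S.
Second component — differences are 1, 2, 3, … (increasing by 1 each time): 11, 12, 14, 17, 21, 26, 32 → 39.
Second letter goes q, r, s, t, u, v, w → x (letters move forward 1 place in the alphabet).
So the next tuple is {S | 39 | x}.

{S | 39 | x}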